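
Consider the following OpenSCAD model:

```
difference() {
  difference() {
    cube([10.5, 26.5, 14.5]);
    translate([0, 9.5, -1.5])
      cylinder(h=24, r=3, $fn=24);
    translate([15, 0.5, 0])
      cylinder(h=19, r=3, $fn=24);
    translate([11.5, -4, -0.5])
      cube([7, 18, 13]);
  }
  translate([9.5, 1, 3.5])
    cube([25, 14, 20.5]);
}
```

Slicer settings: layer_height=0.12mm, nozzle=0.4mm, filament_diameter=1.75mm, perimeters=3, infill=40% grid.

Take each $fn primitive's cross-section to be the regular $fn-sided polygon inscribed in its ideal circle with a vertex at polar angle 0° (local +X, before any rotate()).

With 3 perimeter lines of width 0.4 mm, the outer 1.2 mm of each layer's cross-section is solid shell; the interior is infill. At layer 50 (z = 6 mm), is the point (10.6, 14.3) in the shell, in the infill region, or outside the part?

At z = 6 mm: the cube (footprint 10.5×26.5) is included at this height; the r=3 cylinder at (0, 9.5) gives a regular 24-gon of circumradius 3 (constant along its height); the r=3 cylinder at (15, 0.5) contributes a regular 24-gon of circumradius 3; the cube at (11.5, -4) is present — its section is the full 7×18 rectangle; Subtracting the remaining from the first: starting from the 10.5×26.5 cube, the r=3 cylinder at (0, 9.5) partially overlaps it — only the 13.98 mm² overlap (of its 27.95 mm²) is removed, clipping the outline; the r=3 cylinder at (15, 0.5) misses the remaining region (no effect); the 7×18 cube at (11.5, -4) misses the remaining region (no effect) — 1 connected region; the cube at (9.5, 1) is present — its section is the full 25×14 rectangle; Taking the first minus the rest: starting from the result so far, the 25×14 cube at (9.5, 1) partially overlaps it — only the 14.00 mm² overlap (of its 350.00 mm²) is removed, clipping the outline — 1 connected region. Overall, the cross-section is a single solid region. The nearest boundary edge runs (10.50, 26.50)→(10.50, 15.00); distance from the point to it = 0.71 mm. The point is not inside any of the regions above, so it lies outside the cross-section (0.71 mm from the nearest boundary).

outside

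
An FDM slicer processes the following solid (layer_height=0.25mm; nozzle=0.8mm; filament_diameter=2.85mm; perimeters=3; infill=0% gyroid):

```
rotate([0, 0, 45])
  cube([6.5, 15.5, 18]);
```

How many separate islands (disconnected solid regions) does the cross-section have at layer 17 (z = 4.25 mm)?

1

At z = 4.25 mm: the cube (footprint 6.5×15.5) is included at this height; (rotated 45° about Z; rotation is an isometry so areas/perimeters/island counts are preserved). Overall, the cross-section is a single solid region. Island count = 1.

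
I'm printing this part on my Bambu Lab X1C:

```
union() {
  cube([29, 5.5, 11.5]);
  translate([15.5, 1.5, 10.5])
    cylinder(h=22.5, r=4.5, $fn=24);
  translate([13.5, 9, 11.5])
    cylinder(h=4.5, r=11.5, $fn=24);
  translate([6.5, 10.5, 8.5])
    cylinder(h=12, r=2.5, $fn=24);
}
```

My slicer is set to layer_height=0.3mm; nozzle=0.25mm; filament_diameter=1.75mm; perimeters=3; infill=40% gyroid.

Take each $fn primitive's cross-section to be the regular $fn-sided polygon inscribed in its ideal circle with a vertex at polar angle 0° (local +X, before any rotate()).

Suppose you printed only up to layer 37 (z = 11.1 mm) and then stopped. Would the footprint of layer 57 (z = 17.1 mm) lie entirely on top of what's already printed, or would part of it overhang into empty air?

entirely on top

Compare the two slices. At z = 11.1: the 29×5.5 cube contributes its full rectangle (area 159.50 mm²); the r=4.5 cylinder at (15.5, 1.5) contributes a regular 24-gon of circumradius 4.5 (area = (24/2)·4.500²·sin(360°/24) = 62.89 mm²); the cylinder at (13.5, 9) does not reach this height (z outside [11.5, 16]); the r=2.5 cylinder at (6.5, 10.5) contributes a regular 24-gon of circumradius 2.5 (area = (24/2)·2.500²·sin(360°/24) = 19.41 mm²); Merging all regions: the regions partially overlap — summed areas 241.80 mm² minus the doubly-counted overlap 43.34 mm² gives 198.46 mm² — area = 198.46 mm². At z = 17.1: the cube is absent (z outside [0, 11.5]); the r=4.5 cylinder at (15.5, 1.5) contributes a regular 24-gon of circumradius 4.5 (area = (24/2)·4.500²·sin(360°/24) = 62.89 mm²); the cylinder at (13.5, 9) does not reach this height (z outside [11.5, 16]); the r=2.5 cylinder at (6.5, 10.5) contributes a regular 24-gon of circumradius 2.5 (area = (24/2)·2.500²·sin(360°/24) = 19.41 mm²); Taking the union: the 2 present regions are separate (no shared area or edge), so areas and boundary lengths simply add and each stays a separate island — area = 82.30 mm². Checking containment: the cross-section at z = 17.1 is a subset of the cross-section at z = 11.1.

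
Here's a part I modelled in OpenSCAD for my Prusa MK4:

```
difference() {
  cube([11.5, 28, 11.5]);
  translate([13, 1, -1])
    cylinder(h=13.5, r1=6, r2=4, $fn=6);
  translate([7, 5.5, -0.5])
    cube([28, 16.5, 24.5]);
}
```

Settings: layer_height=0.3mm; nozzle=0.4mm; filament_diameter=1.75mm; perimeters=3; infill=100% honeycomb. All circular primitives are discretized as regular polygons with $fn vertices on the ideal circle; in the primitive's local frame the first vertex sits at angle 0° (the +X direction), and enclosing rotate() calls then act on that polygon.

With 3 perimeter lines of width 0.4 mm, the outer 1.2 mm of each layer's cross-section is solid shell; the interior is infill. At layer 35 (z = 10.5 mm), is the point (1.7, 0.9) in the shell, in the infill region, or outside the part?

At z = 10.5 mm: the cube is present — its section is the full 11.5×28 rectangle; the cone at (13, 1) (r1=6→r2=4) has section circumradius 4.296 here — a regular 6-gon; the cube at (7, 5.5) is present — its section is the full 28×16.5 rectangle; Taking the first minus the rest: starting from the 11.5×28 cube, the cone at (13, 1) partially overlaps it — only the 8.92 mm² overlap (of its 47.96 mm²) is removed, clipping the outline; the 28×16.5 cube at (7, 5.5) partially overlaps it — only the 74.25 mm² overlap (of its 462.00 mm²) is removed, clipping the outline — 1 connected region. Overall, the cross-section is a single solid region. The nearest boundary edge runs (9.28, 0.00)→(0.00, 0.00); distance from the point to it = 0.90 mm. The point is inside the cross-section, 0.90 mm from the nearest boundary — within the 1.2 mm shell band (3 × 0.4).

shell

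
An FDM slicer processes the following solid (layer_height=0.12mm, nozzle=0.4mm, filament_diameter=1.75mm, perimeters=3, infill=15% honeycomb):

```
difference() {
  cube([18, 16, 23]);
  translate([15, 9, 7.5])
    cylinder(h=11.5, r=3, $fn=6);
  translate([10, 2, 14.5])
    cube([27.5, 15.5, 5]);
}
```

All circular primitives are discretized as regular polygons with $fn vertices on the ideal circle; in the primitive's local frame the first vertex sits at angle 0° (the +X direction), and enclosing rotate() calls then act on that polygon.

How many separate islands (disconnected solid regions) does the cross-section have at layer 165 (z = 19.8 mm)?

At z = 19.8 mm: the cube (footprint 18×16) is included at this height; the cylinder at (15, 9) is absent (z outside [7.5, 19]); the cube at (10, 2) is absent (z outside [14.5, 19.5]); Subtracting the remaining from the first: none of the subtracted shapes is present at this height, so the 18×16 cube is unchanged — 1 connected region. Overall, the cross-section is a single solid region. Island count = 1.

1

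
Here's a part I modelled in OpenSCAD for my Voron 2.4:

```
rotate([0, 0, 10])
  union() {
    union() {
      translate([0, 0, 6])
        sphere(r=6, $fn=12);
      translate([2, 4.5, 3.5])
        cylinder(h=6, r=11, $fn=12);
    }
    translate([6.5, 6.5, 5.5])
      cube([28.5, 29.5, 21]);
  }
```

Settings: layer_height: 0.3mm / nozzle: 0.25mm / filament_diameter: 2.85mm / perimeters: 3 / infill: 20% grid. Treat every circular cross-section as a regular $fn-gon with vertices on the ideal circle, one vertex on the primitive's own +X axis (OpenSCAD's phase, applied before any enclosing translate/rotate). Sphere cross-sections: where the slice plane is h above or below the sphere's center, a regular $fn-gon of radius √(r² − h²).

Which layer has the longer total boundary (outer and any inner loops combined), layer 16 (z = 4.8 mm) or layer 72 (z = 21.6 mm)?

layer 72 (z = 21.6 mm)

Layer 16 (z = 4.8): the sphere: section is a regular 12-gon, circumradius = √(r²−h²) = √(6²−1.2²) = 5.879 (perimeter = 2·12·5.879·sin(180°/12) = 36.52 mm); the r=11 cylinder at (2, 4.5) gives a regular 12-gon of circumradius 11 (constant along its height) (perimeter = 2·12·11.000·sin(180°/12) = 68.33 mm); Merging all regions: the r=6 sphere lies entirely inside the r=11 cylinder at (2, 4.5), so the union is just the r=11 cylinder at (2, 4.5) — boundary = 68.33 mm; the cube at (6.5, 6.5) is absent (z outside [5.5, 26.5]); Combining (union): only that combined region is present, so the union is just that shape — boundary = 68.33 mm; (rotated 10° about Z; rotation is an isometry so areas/perimeters/island counts are preserved). So its perimeter = 68.33 mm. Layer 72 (z = 21.6): the sphere is absent (|z−center|=15.600 > r=6); the cylinder at (2, 4.5) is not intersected at this z (z outside [3.5, 9.5]); Merging all regions: nothing is present at this height; the 28.5×29.5 cube at (6.5, 6.5) contributes its full rectangle (perimeter 116.00 mm); Taking the union: only the 28.5×29.5 cube at (6.5, 6.5) is present, so the union is just that shape — boundary = 116.00 mm; (whole slice rotated 10° about Z — lengths, areas and connectivity unchanged). So its perimeter = 116.00 mm. Layer 72 is larger (116.00 vs 68.33 mm).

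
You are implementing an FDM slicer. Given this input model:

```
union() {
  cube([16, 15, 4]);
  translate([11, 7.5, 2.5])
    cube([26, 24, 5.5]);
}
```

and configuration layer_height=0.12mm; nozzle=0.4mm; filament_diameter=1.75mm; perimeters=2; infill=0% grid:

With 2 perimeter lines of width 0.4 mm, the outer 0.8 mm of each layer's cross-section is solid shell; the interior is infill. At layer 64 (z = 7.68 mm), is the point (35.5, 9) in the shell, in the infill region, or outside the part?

infill

At z = 7.68 mm: the cube is not intersected at this z (z outside [0, 4]); the cube at (11, 7.5) (footprint 26×24) is included at this height; Combining (union): only the 26×24 cube at (11, 7.5) is present, so the union is just that shape — 1 connected region. Overall, the cross-section is a single solid region. The nearest boundary edge runs (11.00, 7.50)→(37.00, 7.50); distance from the point to it = 1.50 mm. The point is inside the cross-section and 1.50 mm from the nearest boundary — more than the 0.8 mm shell width (2 × 0.4), so it's in the infill interior.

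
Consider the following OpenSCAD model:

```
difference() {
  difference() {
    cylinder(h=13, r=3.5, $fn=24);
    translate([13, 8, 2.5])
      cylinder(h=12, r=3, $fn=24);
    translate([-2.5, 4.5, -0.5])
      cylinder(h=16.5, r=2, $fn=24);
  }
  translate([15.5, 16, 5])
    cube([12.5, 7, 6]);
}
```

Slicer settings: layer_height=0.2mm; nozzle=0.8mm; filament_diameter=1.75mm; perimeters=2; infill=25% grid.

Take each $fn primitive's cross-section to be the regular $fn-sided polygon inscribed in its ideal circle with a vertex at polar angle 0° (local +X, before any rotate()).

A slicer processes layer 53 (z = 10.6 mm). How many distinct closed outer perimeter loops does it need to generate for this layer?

1

At z = 10.6 mm: the r=3.5 cylinder contributes a regular 24-gon of circumradius 3.5; the r=3 cylinder at (13, 8) gives a regular 24-gon of circumradius 3 (constant along its height); the r=2 cylinder at (-2.5, 4.5) gives a regular 24-gon of circumradius 2 (constant along its height); After the difference (first − rest): starting from the r=3.5 cylinder, the r=3 cylinder at (13, 8) misses the remaining region (no effect); the r=2 cylinder at (-2.5, 4.5) partially overlaps it — only the 0.38 mm² overlap (of its 12.42 mm²) is removed, clipping the outline — 1 connected region; the cube at (15.5, 16) is present — its section is the full 12.5×7 rectangle; Taking the first minus the rest: starting from the result so far, the 12.5×7 cube at (15.5, 16) misses the remaining region (no effect) — 1 connected region. The result has 1 disconnected region.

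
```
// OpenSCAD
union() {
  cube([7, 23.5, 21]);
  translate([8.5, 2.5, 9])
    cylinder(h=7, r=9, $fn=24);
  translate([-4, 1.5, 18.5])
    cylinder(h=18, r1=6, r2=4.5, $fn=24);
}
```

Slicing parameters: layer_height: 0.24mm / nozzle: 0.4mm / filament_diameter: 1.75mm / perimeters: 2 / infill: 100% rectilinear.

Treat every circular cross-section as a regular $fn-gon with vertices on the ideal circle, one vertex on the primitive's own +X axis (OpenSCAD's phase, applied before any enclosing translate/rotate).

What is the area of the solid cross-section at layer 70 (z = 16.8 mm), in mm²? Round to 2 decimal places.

At z = 16.8 mm: the cube is present — its section is the full 7×23.5 rectangle (area 164.50 mm²); the cylinder at (8.5, 2.5) does not reach this height (z outside [9, 16]); the cone at (-4, 1.5) does not reach this height (z outside [18.5, 36.5]); Taking the union: only the 7×23.5 cube is present, so the union is just that shape — area = 164.50 mm². Overall, the cross-section is a single solid region. Net area = 164.50 mm².

164.50 mm²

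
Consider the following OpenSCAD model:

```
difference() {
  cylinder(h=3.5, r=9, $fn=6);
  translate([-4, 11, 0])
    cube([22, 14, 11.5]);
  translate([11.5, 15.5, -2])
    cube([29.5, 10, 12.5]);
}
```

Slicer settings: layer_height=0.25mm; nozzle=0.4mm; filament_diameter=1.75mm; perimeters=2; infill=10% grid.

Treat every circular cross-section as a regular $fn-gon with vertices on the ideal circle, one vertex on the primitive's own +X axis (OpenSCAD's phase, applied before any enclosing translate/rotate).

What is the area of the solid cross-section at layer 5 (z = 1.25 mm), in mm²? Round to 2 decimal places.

At z = 1.25 mm: the r=9 cylinder contributes a regular 6-gon of circumradius 9 (area = (6/2)·9.000²·sin(360°/6) = 210.44 mm²); the cube at (-4, 11) (footprint 22×14) is included at this height (area 308.00 mm²); the cube at (11.5, 15.5) is present — its section is the full 29.5×10 rectangle (area 295.00 mm²); After the difference (first − rest): starting from the r=9 cylinder (210.44 mm²), the 22×14 cube at (-4, 11) misses the remaining region (no effect); the 29.5×10 cube at (11.5, 15.5) misses the remaining region (no effect) — area = 210.44 mm². Overall, the cross-section is a single solid region. Net area = 210.44 mm².

210.44 mm²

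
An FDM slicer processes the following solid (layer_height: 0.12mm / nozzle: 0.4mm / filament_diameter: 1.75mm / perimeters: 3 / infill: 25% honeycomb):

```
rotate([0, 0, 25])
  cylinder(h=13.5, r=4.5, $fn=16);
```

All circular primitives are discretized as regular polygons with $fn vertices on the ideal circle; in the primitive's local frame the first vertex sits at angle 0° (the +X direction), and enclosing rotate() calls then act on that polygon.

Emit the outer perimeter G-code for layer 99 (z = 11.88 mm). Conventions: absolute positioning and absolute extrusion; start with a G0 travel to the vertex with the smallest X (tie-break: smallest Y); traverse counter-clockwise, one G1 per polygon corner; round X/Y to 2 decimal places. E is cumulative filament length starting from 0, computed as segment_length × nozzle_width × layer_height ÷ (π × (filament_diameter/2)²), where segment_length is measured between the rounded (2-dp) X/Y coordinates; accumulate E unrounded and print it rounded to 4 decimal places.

G0 X-4.50 Y-0.20 Z11.88
G1 X-4.08 Y-1.90 E0.0349
G1 X-3.04 Y-3.32 E0.0701
G1 X-1.54 Y-4.23 E0.1051
G1 X0.20 Y-4.50 E0.1402
G1 X1.90 Y-4.08 E0.1752
G1 X3.32 Y-3.04 E0.2103
G1 X4.23 Y-1.54 E0.2453
G1 X4.50 Y0.20 E0.2804
G1 X4.08 Y1.90 E0.3154
G1 X3.04 Y3.32 E0.3505
G1 X1.54 Y4.23 E0.3855
G1 X-0.20 Y4.50 E0.4207
G1 X-1.90 Y4.08 E0.4556
G1 X-3.32 Y3.04 E0.4907
G1 X-4.23 Y1.54 E0.5257
G1 X-4.50 Y-0.20 E0.5609

At z = 11.88 mm: the r=4.5 cylinder contributes a regular 16-gon of circumradius 4.5; (whole slice rotated 25° about Z — lengths, areas and connectivity unchanged). The outline is a single polygon with 16 vertices. Extrusion per mm of travel: 0.4 × 0.12 / (π × 0.875²) = 0.019956. Accumulating E over each segment gives final E = 0.5609.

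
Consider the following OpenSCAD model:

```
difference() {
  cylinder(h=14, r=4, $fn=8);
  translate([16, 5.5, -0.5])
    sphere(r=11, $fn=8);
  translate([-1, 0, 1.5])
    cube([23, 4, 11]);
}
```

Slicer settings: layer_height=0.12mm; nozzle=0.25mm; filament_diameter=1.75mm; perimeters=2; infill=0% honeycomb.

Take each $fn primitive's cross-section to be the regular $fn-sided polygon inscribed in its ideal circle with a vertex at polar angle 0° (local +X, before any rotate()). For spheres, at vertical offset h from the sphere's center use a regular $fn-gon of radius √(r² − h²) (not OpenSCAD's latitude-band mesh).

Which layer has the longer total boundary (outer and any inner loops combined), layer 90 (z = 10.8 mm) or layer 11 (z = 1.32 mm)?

layer 90 (z = 10.8 mm)

Layer 90 (z = 10.8): the cylinder: section is a regular 8-gon, circumradius r=4 (perimeter = 2·8·4.000·sin(180°/8) = 24.49 mm); the sphere at (16, 5.5) does not reach this height (|z−center|=11.300 > r=11); the cube at (-1, 0) is present — its section is the full 23×4 rectangle (perimeter 54.00 mm); After the difference (first − rest): starting from the r=4 cylinder, the 23×4 cube at (-1, 0) partially overlaps it — only the 15.11 mm² overlap (of its 92.00 mm²) is removed, clipping the outline — boundary = 25.87 mm. So its perimeter = 25.87 mm. Layer 11 (z = 1.32): the r=4 cylinder gives a regular 8-gon of circumradius 4 (constant along its height) (perimeter = 2·8·4.000·sin(180°/8) = 24.49 mm); the r=11 sphere at (16, 5.5) slices to a regular 8-gon of circumradius 10.848 (√(r²−h²) with h=1.82 from center) (perimeter = 2·8·10.848·sin(180°/8) = 66.42 mm); the cube at (-1, 0) is not intersected at this z (z outside [1.5, 12.5]); After the difference (first − rest): starting from the r=4 cylinder, the r=11 sphere at (16, 5.5) misses the remaining region (no effect) — boundary = 24.49 mm. So its perimeter = 24.49 mm. Layer 90 is larger (25.87 vs 24.49 mm).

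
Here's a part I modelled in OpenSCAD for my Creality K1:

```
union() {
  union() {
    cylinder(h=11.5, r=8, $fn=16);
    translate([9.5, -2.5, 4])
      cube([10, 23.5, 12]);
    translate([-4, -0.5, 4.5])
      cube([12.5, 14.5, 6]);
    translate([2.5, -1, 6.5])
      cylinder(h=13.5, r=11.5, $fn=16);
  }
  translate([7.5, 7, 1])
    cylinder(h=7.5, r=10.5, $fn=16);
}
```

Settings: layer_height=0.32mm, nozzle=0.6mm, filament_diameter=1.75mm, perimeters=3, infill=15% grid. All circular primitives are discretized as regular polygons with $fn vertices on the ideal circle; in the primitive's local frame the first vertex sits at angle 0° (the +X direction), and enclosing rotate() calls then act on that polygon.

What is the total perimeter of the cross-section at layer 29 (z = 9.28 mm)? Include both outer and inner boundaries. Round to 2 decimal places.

At z = 9.28 mm: the r=8 cylinder gives a regular 16-gon of circumradius 8 (constant along its height) (perimeter = 2·16·8.000·sin(180°/16) = 49.94 mm); the 10×23.5 cube at (9.5, -2.5) contributes its full rectangle (perimeter 67.00 mm); the cube at (-4, -0.5) (footprint 12.5×14.5) is included at this height (perimeter 54.00 mm); the r=11.5 cylinder at (2.5, -1) contributes a regular 16-gon of circumradius 11.5 (perimeter = 2·16·11.500·sin(180°/16) = 71.79 mm); Taking the union: the regions partially overlap (shared area 357.72 mm²), so the edge portions inside another operand are dropped and the merged outline is re-measured after clipping — boundary = 122.64 mm; the cylinder at (7.5, 7) is not intersected at this z (z outside [1, 8.5]); Taking the union: only that combined region is present, so the union is just that shape — boundary = 122.64 mm. Overall, the cross-section is a single solid region. Total boundary length (outer) = 122.64 mm.

122.64 mm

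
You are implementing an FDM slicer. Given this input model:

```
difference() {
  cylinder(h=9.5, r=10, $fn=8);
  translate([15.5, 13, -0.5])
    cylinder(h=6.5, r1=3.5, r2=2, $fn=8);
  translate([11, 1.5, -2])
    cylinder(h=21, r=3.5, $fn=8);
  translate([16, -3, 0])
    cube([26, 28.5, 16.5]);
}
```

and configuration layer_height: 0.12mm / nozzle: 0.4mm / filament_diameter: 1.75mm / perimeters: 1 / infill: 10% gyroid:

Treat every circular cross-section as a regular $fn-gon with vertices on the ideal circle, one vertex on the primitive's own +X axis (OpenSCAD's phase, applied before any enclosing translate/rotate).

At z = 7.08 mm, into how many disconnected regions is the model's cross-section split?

At z = 7.08 mm: the r=10 cylinder contributes a regular 8-gon of circumradius 10; the cone at (15.5, 13) is not intersected at this z (z outside [-0.5, 6]); the r=3.5 cylinder at (11, 1.5) gives a regular 8-gon of circumradius 3.5 (constant along its height); the 26×28.5 cube at (16, -3) contributes its full rectangle; After the difference (first − rest): starting from the r=10 cylinder, the r=3.5 cylinder at (11, 1.5) partially overlaps it — only the 6.59 mm² overlap (of its 34.65 mm²) is removed, clipping the outline; the 26×28.5 cube at (16, -3) misses the remaining region (no effect) — 1 connected region. The result has 1 disconnected region.

1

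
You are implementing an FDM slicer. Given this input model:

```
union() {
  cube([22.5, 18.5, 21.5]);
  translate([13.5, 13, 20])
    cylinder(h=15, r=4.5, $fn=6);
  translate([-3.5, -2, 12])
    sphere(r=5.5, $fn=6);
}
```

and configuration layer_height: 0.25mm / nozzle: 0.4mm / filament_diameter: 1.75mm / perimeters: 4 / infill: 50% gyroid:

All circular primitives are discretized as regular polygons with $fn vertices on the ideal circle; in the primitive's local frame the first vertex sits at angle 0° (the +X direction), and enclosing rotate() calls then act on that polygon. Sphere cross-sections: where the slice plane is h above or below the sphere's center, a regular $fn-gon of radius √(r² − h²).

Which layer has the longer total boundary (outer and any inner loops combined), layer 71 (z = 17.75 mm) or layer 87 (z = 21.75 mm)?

layer 71 (z = 17.75 mm)

Layer 71 (z = 17.75): the 22.5×18.5 cube contributes its full rectangle (perimeter 82.00 mm); the cylinder at (13.5, 13) is not intersected at this z (z outside [20, 35]); the sphere at (-3.5, -2) is absent (|z−center|=5.750 > r=5.5); Taking the union: only the 22.5×18.5 cube is present, so the union is just that shape — boundary = 82.00 mm. So its perimeter = 82.00 mm. Layer 87 (z = 21.75): the cube is not intersected at this z (z outside [0, 21.5]); the r=4.5 cylinder at (13.5, 13) contributes a regular 6-gon of circumradius 4.5 (perimeter = 2·6·4.500·sin(180°/6) = 27.00 mm); the sphere at (-3.5, -2) is not intersected at this z (|z−center|=9.750 > r=5.5); Merging all regions: only the r=4.5 cylinder at (13.5, 13) is present, so the union is just that shape — boundary = 27.00 mm. So its perimeter = 27.00 mm. Layer 71 is larger (82.00 vs 27.00 mm).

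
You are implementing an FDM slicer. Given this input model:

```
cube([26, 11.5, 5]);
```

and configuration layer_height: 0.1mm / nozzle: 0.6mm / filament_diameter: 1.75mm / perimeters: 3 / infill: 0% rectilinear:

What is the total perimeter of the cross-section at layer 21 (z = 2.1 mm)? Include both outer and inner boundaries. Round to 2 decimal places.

75.00 mm

At z = 2.1 mm: the cube (footprint 26×11.5) is included at this height (perimeter 75.00 mm). Overall, the cross-section is a single solid region. Total boundary length (outer) = 75.00 mm.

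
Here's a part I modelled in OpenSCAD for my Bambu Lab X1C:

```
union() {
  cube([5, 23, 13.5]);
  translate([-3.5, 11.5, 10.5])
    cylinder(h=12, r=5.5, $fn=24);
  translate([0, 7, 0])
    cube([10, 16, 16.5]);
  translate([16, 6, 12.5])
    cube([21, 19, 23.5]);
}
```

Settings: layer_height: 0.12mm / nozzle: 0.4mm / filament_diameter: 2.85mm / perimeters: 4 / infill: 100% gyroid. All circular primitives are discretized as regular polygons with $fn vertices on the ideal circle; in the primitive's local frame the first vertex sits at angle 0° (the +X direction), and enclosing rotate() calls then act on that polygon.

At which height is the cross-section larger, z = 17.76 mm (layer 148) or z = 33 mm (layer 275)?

layer 148 (z = 17.76 mm)

Layer 148 (z = 17.76): the cube is not intersected at this z (z outside [0, 13.5]); the r=5.5 cylinder at (-3.5, 11.5) gives a regular 24-gon of circumradius 5.5 (constant along its height) (area = (24/2)·5.500²·sin(360°/24) = 93.95 mm²); the cube at (0, 7) is not intersected at this z (z outside [0, 16.5]); the 21×19 cube at (16, 6) contributes its full rectangle (area 399.00 mm²); Combining (union): the 2 present regions are separate (no shared area or edge), so areas and boundary lengths simply add and each stays a separate island — area = 492.95 mm². So its area = 492.95 mm². Layer 275 (z = 33): the cube is not intersected at this z (z outside [0, 13.5]); the cylinder at (-3.5, 11.5) does not reach this height (z outside [10.5, 22.5]); the cube at (0, 7) is not intersected at this z (z outside [0, 16.5]); the cube at (16, 6) is present — its section is the full 21×19 rectangle (area 399.00 mm²); Combining (union): only the 21×19 cube at (16, 6) is present, so the union is just that shape — area = 399.00 mm². So its area = 399.00 mm². Layer 148 is larger (492.95 vs 399.00 mm²).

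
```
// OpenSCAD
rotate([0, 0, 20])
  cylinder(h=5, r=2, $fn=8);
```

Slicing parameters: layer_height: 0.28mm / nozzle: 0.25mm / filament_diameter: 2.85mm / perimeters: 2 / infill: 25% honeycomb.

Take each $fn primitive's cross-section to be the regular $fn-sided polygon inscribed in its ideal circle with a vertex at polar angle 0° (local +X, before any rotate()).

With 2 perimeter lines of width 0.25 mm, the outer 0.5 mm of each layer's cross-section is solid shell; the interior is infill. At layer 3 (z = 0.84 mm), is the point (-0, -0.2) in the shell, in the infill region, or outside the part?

infill

At z = 0.84 mm: the r=2 cylinder gives a regular 8-gon of circumradius 2 (constant along its height); (whole slice rotated 20° about Z — lengths, areas and connectivity unchanged). Overall, the cross-section is a single solid region. Undo the 20° rotation: the query point maps to (-0.068, -0.188) in the un-rotated model frame. The nearest boundary edge runs (-1.41, -1.41)→(-0.00, -2.00); distance from the point to it = 1.65 mm. The point is inside the cross-section and 1.65 mm from the nearest boundary — more than the 0.5 mm shell width (2 × 0.25), so it's in the infill interior.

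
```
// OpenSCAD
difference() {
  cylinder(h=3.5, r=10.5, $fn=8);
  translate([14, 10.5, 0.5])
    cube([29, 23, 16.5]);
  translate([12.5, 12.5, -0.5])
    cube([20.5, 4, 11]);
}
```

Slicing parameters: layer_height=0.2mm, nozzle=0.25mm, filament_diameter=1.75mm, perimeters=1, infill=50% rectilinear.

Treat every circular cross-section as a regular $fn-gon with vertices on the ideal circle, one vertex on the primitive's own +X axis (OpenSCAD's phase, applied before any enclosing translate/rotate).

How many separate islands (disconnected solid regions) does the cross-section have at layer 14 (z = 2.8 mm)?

At z = 2.8 mm: the r=10.5 cylinder gives a regular 8-gon of circumradius 10.5 (constant along its height); the cube at (14, 10.5) (footprint 29×23) is included at this height; the cube at (12.5, 12.5) (footprint 20.5×4) is included at this height; Subtracting the remaining from the first: starting from the r=10.5 cylinder, the 29×23 cube at (14, 10.5) misses the remaining region (no effect); the 20.5×4 cube at (12.5, 12.5) misses the remaining region (no effect) — 1 connected region. Overall, the cross-section is a single solid region. Island count = 1.

1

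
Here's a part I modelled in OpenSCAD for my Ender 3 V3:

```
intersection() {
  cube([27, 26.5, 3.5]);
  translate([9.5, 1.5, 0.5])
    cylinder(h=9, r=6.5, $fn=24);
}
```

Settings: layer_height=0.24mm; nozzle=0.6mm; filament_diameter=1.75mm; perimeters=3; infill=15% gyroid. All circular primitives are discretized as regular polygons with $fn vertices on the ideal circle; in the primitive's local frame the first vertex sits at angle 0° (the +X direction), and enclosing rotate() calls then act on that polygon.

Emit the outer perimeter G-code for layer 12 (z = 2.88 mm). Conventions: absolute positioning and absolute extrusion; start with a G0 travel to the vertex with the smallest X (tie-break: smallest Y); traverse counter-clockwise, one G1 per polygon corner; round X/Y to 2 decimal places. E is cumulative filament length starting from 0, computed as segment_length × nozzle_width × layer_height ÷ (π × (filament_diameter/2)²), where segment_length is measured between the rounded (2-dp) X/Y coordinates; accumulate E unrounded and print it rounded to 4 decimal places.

At z = 2.88 mm: the cube (footprint 27×26.5) is included at this height; the cylinder at (9.5, 1.5): section is a regular 24-gon, circumradius r=6.5; Taking the intersection: the r=6.5 cylinder at (9.5, 1.5) partially overlaps the 27×26.5 cube; clipping to the common part keeps 84.81 mm² — 1 connected region. The outline is a single polygon with 15 vertices. Extrusion per mm of travel: 0.6 × 0.24 / (π × 0.875²) = 0.059868. Accumulating E over each segment gives final E = 2.1548.

G0 X3.00 Y1.50 Z2.88
G1 X3.20 Y0.00 E0.0906
G1 X15.80 Y0.00 E0.8449
G1 X16.00 Y1.50 E0.9355
G1 X15.78 Y3.18 E1.0370
G1 X15.13 Y4.75 E1.1387
G1 X14.10 Y6.10 E1.2404
G1 X12.75 Y7.13 E1.3420
G1 X11.18 Y7.78 E1.4438
G1 X9.50 Y8.00 E1.5452
G1 X7.82 Y7.78 E1.6466
G1 X6.25 Y7.13 E1.7484
G1 X4.90 Y6.10 E1.8500
G1 X3.87 Y4.75 E1.9517
G1 X3.22 Y3.18 E2.0534
G1 X3.00 Y1.50 E2.1548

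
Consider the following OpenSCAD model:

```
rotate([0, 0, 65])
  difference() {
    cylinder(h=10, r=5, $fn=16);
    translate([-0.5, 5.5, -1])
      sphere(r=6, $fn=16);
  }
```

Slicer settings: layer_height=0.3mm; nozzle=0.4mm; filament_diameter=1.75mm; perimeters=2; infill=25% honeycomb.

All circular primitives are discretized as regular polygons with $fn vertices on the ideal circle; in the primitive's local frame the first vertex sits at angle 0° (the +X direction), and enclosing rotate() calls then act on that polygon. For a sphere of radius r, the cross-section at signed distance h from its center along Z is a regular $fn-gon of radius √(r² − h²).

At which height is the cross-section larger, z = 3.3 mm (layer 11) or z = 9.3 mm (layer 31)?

layer 31 (z = 9.3 mm)

Layer 11 (z = 3.3): the r=5 cylinder gives a regular 16-gon of circumradius 5 (constant along its height) (area = (16/2)·5.000²·sin(360°/16) = 76.54 mm²); the sphere at (-0.5, 5.5): section is a regular 16-gon, circumradius = √(r²−h²) = √(6²−4.3²) = 4.184 (area = (16/2)·4.184²·sin(360°/16) = 53.61 mm²); After the difference (first − rest): starting from the r=5 cylinder (76.54 mm²), the r=6 sphere at (-0.5, 5.5) partially overlaps it — only the 17.66 mm² overlap (of its 53.61 mm²) is removed, clipping the outline — area = 58.88 mm²; (rotated 65° about Z; rotation is an isometry so areas/perimeters/island counts are preserved). So its area = 58.88 mm². Layer 31 (z = 9.3): the r=5 cylinder gives a regular 16-gon of circumradius 5 (constant along its height) (area = (16/2)·5.000²·sin(360°/16) = 76.54 mm²); the sphere at (-0.5, 5.5) is absent (|z−center|=10.300 > r=6); After the difference (first − rest): none of the subtracted shapes is present at this height, so the r=5 cylinder is unchanged — area = 76.54 mm²; (whole slice rotated 65° about Z — lengths, areas and connectivity unchanged). So its area = 76.54 mm². Layer 31 is larger (76.54 vs 58.88 mm²).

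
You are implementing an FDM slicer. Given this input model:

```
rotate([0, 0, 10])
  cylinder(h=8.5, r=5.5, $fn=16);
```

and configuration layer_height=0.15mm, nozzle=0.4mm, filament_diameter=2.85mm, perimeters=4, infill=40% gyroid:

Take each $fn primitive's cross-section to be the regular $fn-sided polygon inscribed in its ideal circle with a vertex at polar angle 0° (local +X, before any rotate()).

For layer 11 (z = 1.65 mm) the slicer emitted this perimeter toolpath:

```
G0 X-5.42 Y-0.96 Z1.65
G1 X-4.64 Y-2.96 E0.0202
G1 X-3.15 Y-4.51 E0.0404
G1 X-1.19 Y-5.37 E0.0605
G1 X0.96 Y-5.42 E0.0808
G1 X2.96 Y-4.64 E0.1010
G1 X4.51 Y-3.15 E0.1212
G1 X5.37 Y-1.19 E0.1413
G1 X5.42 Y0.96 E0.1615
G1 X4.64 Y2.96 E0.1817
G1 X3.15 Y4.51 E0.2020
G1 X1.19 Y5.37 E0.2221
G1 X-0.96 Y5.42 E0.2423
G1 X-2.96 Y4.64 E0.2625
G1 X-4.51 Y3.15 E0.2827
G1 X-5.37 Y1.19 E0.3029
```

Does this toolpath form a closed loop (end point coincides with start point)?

no

Start point (G0): (-5.42, -0.96). End point (last G1): the path does not return to the start — open.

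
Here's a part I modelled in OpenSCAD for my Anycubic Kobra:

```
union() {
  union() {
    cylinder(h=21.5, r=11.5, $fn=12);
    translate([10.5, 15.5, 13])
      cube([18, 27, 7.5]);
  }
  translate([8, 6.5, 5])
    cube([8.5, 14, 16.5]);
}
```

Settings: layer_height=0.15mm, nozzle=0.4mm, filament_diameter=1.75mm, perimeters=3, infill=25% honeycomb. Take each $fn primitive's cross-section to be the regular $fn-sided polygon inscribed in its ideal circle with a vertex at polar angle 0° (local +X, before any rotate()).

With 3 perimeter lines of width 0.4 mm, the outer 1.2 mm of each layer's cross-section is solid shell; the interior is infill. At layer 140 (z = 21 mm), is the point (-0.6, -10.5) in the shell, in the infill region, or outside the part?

At z = 21 mm: the r=11.5 cylinder gives a regular 12-gon of circumradius 11.5 (constant along its height); the cube at (10.5, 15.5) is not intersected at this z (z outside [13, 20.5]); Combining (union): only the r=11.5 cylinder is present, so the union is just that shape — 1 connected region; the 8.5×14 cube at (8, 6.5) contributes its full rectangle; Combining (union): the regions partially overlap (shared area 0.73 mm²), so overlapping operands fuse into one piece — 1 connected region. Overall, the cross-section is a single solid region. The nearest boundary edge runs (-0.00, -11.50)→(-5.75, -9.96); distance from the point to it = 0.81 mm. The point is inside the cross-section, 0.81 mm from the nearest boundary — within the 1.2 mm shell band (3 × 0.4).

shell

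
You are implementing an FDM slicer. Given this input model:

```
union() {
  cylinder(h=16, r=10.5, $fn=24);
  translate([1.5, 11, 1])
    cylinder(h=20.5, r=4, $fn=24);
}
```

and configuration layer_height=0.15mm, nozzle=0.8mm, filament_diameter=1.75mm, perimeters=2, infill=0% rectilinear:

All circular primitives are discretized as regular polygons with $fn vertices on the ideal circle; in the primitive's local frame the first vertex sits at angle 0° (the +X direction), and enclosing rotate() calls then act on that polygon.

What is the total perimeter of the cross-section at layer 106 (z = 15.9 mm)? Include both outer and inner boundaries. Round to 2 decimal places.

At z = 15.9 mm: the r=10.5 cylinder gives a regular 24-gon of circumradius 10.5 (constant along its height) (perimeter = 2·24·10.500·sin(180°/24) = 65.79 mm); the r=4 cylinder at (1.5, 11) contributes a regular 24-gon of circumradius 4 (perimeter = 2·24·4.000·sin(180°/24) = 25.06 mm); Combining (union): the regions partially overlap (shared area 17.74 mm²), so the edge portions inside another operand are dropped and the merged outline is re-measured after clipping — boundary = 73.36 mm. Overall, the cross-section is a single solid region. Total boundary length (outer) = 73.36 mm.

73.36 mm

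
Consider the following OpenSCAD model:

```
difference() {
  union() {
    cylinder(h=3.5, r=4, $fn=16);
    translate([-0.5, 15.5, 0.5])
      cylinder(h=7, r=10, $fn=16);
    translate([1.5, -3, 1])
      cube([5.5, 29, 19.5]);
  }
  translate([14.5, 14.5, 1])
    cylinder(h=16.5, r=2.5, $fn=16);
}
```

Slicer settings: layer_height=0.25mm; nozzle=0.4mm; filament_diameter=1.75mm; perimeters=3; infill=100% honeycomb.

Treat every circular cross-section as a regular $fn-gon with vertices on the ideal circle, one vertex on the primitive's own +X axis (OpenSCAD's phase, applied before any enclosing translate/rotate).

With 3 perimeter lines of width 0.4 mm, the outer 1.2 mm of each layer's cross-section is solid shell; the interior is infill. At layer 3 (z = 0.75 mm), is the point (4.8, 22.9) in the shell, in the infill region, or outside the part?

At z = 0.75 mm: the r=4 cylinder gives a regular 16-gon of circumradius 4 (constant along its height); the r=10 cylinder at (-0.5, 15.5) contributes a regular 16-gon of circumradius 10; the cube at (1.5, -3) does not reach this height (z outside [1, 20.5]); Taking the union: the 2 present regions are separate (no shared area or edge), so areas and boundary lengths simply add and each stays a separate island — 2 connected regions; the cylinder at (14.5, 14.5) is not intersected at this z (z outside [1, 17.5]); After the difference (first − rest): none of the subtracted shapes is present at this height, so that combined region is unchanged — 2 connected regions. Overall, the cross-section has 2 separate islands. The nearest boundary edge runs (3.33, 24.74)→(6.57, 22.57); distance from the point to it = 0.71 mm. (Shell/infill is judged within the island containing the point — the largest one.) The point is inside the cross-section, 0.71 mm from the nearest boundary — within the 1.2 mm shell band (3 × 0.4).

shell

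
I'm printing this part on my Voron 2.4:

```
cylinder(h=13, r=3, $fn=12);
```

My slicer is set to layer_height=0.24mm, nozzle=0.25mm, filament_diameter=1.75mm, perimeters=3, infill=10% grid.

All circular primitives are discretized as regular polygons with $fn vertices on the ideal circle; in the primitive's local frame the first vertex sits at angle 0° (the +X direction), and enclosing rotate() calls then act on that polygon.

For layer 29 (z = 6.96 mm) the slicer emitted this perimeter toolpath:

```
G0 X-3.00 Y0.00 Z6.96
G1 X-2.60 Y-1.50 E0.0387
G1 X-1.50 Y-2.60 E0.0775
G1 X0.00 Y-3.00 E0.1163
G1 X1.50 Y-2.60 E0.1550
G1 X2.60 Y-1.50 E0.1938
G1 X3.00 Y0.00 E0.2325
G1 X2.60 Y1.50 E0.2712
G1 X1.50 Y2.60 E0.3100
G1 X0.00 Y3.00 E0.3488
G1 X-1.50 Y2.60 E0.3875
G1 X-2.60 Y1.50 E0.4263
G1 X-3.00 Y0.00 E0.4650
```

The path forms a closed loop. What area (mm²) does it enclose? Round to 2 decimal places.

Apply the shoelace formula to the sequence of (X, Y) vertices; enclosed area = 27.02 mm².

27.02 mm²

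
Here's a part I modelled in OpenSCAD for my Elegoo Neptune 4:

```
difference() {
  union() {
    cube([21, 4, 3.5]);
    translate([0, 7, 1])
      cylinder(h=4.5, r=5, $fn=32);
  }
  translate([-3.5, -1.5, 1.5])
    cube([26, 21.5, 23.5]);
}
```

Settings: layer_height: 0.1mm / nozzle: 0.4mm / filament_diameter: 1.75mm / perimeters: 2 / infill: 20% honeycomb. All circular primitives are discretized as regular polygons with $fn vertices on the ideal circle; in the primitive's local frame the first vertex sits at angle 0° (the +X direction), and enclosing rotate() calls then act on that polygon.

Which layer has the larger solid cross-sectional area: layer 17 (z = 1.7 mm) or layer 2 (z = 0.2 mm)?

layer 2 (z = 0.2 mm)

Layer 17 (z = 1.7): the 21×4 cube contributes its full rectangle (area 84.00 mm²); the r=5 cylinder at (0, 7) gives a regular 32-gon of circumradius 5 (constant along its height) (area = (32/2)·5.000²·sin(360°/32) = 78.04 mm²); Combining (union): the regions partially overlap — summed areas 162.04 mm² minus the doubly-counted overlap 5.52 mm² gives 156.52 mm² — area = 156.52 mm²; the cube at (-3.5, -1.5) (footprint 26×21.5) is included at this height (area 559.00 mm²); Subtracting the remaining from the first: starting from that combined region (156.52 mm²), the 26×21.5 cube at (-3.5, -1.5) partially overlaps it — only the 149.26 mm² overlap (of its 559.00 mm²) is removed, clipping the outline — area = 7.26 mm². So its area = 7.26 mm². Layer 2 (z = 0.2): the 21×4 cube contributes its full rectangle (area 84.00 mm²); the cylinder at (0, 7) is not intersected at this z (z outside [1, 5.5]); Combining (union): only the 21×4 cube is present, so the union is just that shape — area = 84.00 mm²; the cube at (-3.5, -1.5) is absent (z outside [1.5, 25]); After the difference (first − rest): none of the subtracted shapes is present at this height, so that combined region is unchanged — area = 84.00 mm². So its area = 84.00 mm². Layer 2 is larger (84.00 vs 7.26 mm²).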